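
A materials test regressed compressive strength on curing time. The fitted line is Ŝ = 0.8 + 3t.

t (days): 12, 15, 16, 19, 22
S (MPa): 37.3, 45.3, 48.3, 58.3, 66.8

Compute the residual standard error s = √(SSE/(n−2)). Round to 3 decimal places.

t=12: Ŝ = 0.8 + 3·12 = 36.8; e = 37.3 − 36.8 = 0.5
t=15: Ŝ = 0.8 + 3·15 = 45.8; e = 45.3 − 45.8 = -0.5
t=16: Ŝ = 0.8 + 3·16 = 48.8; e = 48.3 − 48.8 = -0.5
t=19: Ŝ = 0.8 + 3·19 = 57.8; e = 58.3 − 57.8 = 0.5
t=22: Ŝ = 0.8 + 3·22 = 66.8; e = 66.8 − 66.8 = 0
SSE = 0.25 + 0.25 + 0.25 + 0.25 + 0 = 1
s = √(1/3) = √0.333333 ≈ 0.577

s = 0.577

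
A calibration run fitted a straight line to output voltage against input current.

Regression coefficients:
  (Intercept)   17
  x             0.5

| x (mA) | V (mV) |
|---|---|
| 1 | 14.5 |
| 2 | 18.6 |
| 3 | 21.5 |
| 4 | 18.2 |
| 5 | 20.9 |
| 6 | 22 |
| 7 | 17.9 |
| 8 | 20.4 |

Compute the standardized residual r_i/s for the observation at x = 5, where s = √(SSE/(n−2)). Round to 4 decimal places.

x=1: V̂ = 17 + 0.5·1 = 17.5; r = 14.5 − 17.5 = -3
x=2: V̂ = 17 + 0.5·2 = 18; r = 18.6 − 18 = 0.6
x=3: V̂ = 17 + 0.5·3 = 18.5; r = 21.5 − 18.5 = 3
x=4: V̂ = 17 + 0.5·4 = 19; r = 18.2 − 19 = -0.8
x=5: V̂ = 17 + 0.5·5 = 19.5; r = 20.9 − 19.5 = 1.4
x=6: V̂ = 17 + 0.5·6 = 20; r = 22 − 20 = 2
x=7: V̂ = 17 + 0.5·7 = 20.5; r = 17.9 − 20.5 = -2.6
x=8: V̂ = 17 + 0.5·8 = 21; r = 20.4 − 21 = -0.6
SSE = 9 + 0.36 + 9 + 0.64 + 1.96 + 4 + 6.76 + 0.36 = 32.08
s = √(32.08/6) = 2.31229
r/s = 1.4 / 2.31229 = 0.6055

0.6055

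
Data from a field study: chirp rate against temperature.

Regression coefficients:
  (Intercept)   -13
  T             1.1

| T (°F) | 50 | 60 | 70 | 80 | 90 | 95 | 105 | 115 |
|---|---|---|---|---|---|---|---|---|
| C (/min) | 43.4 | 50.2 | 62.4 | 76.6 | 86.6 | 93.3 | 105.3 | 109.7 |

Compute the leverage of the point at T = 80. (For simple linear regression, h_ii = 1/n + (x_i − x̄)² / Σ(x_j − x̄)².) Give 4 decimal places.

T̄ = (50 + 60 + 70 + 80 + 90 + 95 + 105 + 115)/8 = 83.125
Σ(T − T̄)² = 1097.27 + 534.766 + 172.266 + 9.76562 + 47.2656 + 141.016 + 478.516 + 1016.02 = 3496.88
h = 1/8 + (-3.125)²/3496.88 = 0.125 + 0.00279267 = 0.1278

h = 0.1278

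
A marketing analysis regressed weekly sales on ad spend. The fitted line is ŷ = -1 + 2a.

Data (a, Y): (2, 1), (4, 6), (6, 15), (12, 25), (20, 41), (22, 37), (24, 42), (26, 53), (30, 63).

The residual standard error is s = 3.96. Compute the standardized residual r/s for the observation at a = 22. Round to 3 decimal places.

ŷ = -1 + 2·22 = 43
r = 37 − 43 = -6
r/s = -6 / 3.96 = -1.515

-1.515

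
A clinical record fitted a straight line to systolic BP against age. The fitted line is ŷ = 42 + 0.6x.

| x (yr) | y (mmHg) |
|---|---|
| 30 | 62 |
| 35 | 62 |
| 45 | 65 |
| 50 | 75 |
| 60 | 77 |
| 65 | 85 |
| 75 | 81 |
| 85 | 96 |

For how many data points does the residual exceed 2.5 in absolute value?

5

x=30: ŷ = 42 + 0.6·30 = 60; e = 62 − 60 = 2
x=35: ŷ = 42 + 0.6·35 = 63; e = 62 − 63 = -1
x=45: ŷ = 42 + 0.6·45 = 69; e = 65 − 69 = -4
x=50: ŷ = 42 + 0.6·50 = 72; e = 75 − 72 = 3
x=60: ŷ = 42 + 0.6·60 = 78; e = 77 − 78 = -1
x=65: ŷ = 42 + 0.6·65 = 81; e = 85 − 81 = 4
x=75: ŷ = 42 + 0.6·75 = 87; e = 81 − 87 = -6
x=85: ŷ = 42 + 0.6·85 = 93; e = 96 − 93 = 3
|e| > 2.5: x=45 (|e|=4), x=50 (|e|=3), x=65 (|e|=4), x=75 (|e|=6), x=85 (|e|=3) → 5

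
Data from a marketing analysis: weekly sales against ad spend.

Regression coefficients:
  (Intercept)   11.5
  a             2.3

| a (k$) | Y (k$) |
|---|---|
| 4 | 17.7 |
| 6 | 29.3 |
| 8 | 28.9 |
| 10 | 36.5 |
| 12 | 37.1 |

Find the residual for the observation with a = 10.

r = 2

ŷ = 11.5 + 2.3·10 = 34.5
r = 36.5 − 34.5 = 2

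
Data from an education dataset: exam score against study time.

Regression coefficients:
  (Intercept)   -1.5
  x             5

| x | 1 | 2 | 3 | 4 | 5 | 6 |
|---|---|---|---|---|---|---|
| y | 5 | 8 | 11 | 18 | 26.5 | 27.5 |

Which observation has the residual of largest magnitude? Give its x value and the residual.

x=1: ŷ = -1.5 + 5·1 = 3.5; r = 5 − 3.5 = 1.5
x=2: ŷ = -1.5 + 5·2 = 8.5; r = 8 − 8.5 = -0.5
x=3: ŷ = -1.5 + 5·3 = 13.5; r = 11 − 13.5 = -2.5
x=4: ŷ = -1.5 + 5·4 = 18.5; r = 18 − 18.5 = -0.5
x=5: ŷ = -1.5 + 5·5 = 23.5; r = 26.5 − 23.5 = 3
x=6: ŷ = -1.5 + 5·6 = 28.5; r = 27.5 − 28.5 = -1
Largest |r| is 3 at x = 5, residual 3.

x = 5, r = 3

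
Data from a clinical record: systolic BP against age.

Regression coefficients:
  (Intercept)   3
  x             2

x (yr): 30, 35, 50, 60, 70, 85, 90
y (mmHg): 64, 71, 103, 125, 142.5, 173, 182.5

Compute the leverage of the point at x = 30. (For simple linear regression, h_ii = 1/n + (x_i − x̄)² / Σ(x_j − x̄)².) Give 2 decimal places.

h = 0.42

x̄ = (30 + 35 + 50 + 60 + 70 + 85 + 90)/7 = 60
Σ(x − x̄)² = 900 + 625 + 100 + 0 + 100 + 625 + 900 = 3250
h = 1/7 + (-30)²/3250 = 0.142857 + 0.276923 = 0.42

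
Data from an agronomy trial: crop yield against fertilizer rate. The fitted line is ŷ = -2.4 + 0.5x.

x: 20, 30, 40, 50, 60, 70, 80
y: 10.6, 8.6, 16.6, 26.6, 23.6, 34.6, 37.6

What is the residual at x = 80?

r = 0

ŷ = -2.4 + 0.5·80 = 37.6
r = 37.6 − 37.6 = 0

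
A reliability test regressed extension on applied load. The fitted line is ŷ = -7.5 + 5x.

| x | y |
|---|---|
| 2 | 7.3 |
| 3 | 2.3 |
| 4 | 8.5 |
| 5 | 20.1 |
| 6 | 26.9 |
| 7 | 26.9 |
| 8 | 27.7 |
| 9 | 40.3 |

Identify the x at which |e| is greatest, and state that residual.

x = 3, e = -5.2

x=2: ŷ = -7.5 + 5·2 = 2.5; e = 7.3 − 2.5 = 4.8
x=3: ŷ = -7.5 + 5·3 = 7.5; e = 2.3 − 7.5 = -5.2
x=4: ŷ = -7.5 + 5·4 = 12.5; e = 8.5 − 12.5 = -4
x=5: ŷ = -7.5 + 5·5 = 17.5; e = 20.1 − 17.5 = 2.6
x=6: ŷ = -7.5 + 5·6 = 22.5; e = 26.9 − 22.5 = 4.4
x=7: ŷ = -7.5 + 5·7 = 27.5; e = 26.9 − 27.5 = -0.6
x=8: ŷ = -7.5 + 5·8 = 32.5; e = 27.7 − 32.5 = -4.8
x=9: ŷ = -7.5 + 5·9 = 37.5; e = 40.3 − 37.5 = 2.8
Largest |e| is 5.2 at x = 3, residual -5.2.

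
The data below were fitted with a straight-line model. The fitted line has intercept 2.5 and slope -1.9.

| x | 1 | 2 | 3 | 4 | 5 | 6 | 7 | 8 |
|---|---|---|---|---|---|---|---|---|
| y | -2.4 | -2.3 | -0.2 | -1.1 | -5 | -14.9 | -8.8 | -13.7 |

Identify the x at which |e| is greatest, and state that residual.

x = 6, e = -6

x=1: ŷ = 2.5 − 1.9·1 = 0.6; e = -2.4 − 0.6 = -3
x=2: ŷ = 2.5 − 1.9·2 = -1.3; e = -2.3 − (-1.3) = -1
x=3: ŷ = 2.5 − 1.9·3 = -3.2; e = -0.2 − (-3.2) = 3
x=4: ŷ = 2.5 − 1.9·4 = -5.1; e = -1.1 − (-5.1) = 4
x=5: ŷ = 2.5 − 1.9·5 = -7; e = -5 − (-7) = 2
x=6: ŷ = 2.5 − 1.9·6 = -8.9; e = -14.9 − (-8.9) = -6
x=7: ŷ = 2.5 − 1.9·7 = -10.8; e = -8.8 − (-10.8) = 2
x=8: ŷ = 2.5 − 1.9·8 = -12.7; e = -13.7 − (-12.7) = -1
Largest |e| is 6 at x = 6, residual -6.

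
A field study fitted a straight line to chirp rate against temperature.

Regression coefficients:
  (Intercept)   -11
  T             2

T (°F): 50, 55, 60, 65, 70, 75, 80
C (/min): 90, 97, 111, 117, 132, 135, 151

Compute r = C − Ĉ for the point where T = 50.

r = 1

Ĉ = -11 + 2·50 = 89
r = 90 − 89 = 1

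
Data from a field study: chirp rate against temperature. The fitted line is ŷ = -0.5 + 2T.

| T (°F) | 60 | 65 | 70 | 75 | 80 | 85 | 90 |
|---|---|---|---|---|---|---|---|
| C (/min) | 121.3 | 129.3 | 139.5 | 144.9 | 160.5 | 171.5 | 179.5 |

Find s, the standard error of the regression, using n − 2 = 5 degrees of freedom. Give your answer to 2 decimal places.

T=60: ŷ = -0.5 + 2·60 = 119.5; r = 121.3 − 119.5 = 1.8
T=65: ŷ = -0.5 + 2·65 = 129.5; r = 129.3 − 129.5 = -0.2
T=70: ŷ = -0.5 + 2·70 = 139.5; r = 139.5 − 139.5 = 0
T=75: ŷ = -0.5 + 2·75 = 149.5; r = 144.9 − 149.5 = -4.6
T=80: ŷ = -0.5 + 2·80 = 159.5; r = 160.5 − 159.5 = 1
T=85: ŷ = -0.5 + 2·85 = 169.5; r = 171.5 − 169.5 = 2
T=90: ŷ = -0.5 + 2·90 = 179.5; r = 179.5 − 179.5 = 0
SSE = 3.24 + 0.04 + 0 + 21.16 + 1 + 4 + 0 = 29.44
s = √(29.44/5) = √5.888 ≈ 2.43

s = 2.43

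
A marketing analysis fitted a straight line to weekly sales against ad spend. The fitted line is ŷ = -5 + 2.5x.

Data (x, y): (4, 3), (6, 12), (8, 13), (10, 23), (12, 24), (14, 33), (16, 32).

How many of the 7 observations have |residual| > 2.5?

x=4: ŷ = -5 + 2.5·4 = 5; r = 3 − 5 = -2
x=6: ŷ = -5 + 2.5·6 = 10; r = 12 − 10 = 2
x=8: ŷ = -5 + 2.5·8 = 15; r = 13 − 15 = -2
x=10: ŷ = -5 + 2.5·10 = 20; r = 23 − 20 = 3
x=12: ŷ = -5 + 2.5·12 = 25; r = 24 − 25 = -1
x=14: ŷ = -5 + 2.5·14 = 30; r = 33 − 30 = 3
x=16: ŷ = -5 + 2.5·16 = 35; r = 32 − 35 = -3
|r| > 2.5: x=10 (|r|=3), x=14 (|r|=3), x=16 (|r|=3) → 3

3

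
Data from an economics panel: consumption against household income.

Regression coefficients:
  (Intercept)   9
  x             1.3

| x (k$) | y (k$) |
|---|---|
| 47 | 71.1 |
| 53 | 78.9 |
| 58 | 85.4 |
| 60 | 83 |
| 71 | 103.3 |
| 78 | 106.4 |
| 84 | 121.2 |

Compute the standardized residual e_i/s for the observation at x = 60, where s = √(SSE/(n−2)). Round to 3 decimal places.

x=47: ŷ = 9 + 1.3·47 = 70.1; e = 71.1 − 70.1 = 1
x=53: ŷ = 9 + 1.3·53 = 77.9; e = 78.9 − 77.9 = 1
x=58: ŷ = 9 + 1.3·58 = 84.4; e = 85.4 − 84.4 = 1
x=60: ŷ = 9 + 1.3·60 = 87; e = 83 − 87 = -4
x=71: ŷ = 9 + 1.3·71 = 101.3; e = 103.3 − 101.3 = 2
x=78: ŷ = 9 + 1.3·78 = 110.4; e = 106.4 − 110.4 = -4
x=84: ŷ = 9 + 1.3·84 = 118.2; e = 121.2 − 118.2 = 3
SSE = 1 + 1 + 1 + 16 + 4 + 16 + 9 = 48
s = √(48/5) = 3.09839
e/s = -4 / 3.09839 = -1.291

-1.291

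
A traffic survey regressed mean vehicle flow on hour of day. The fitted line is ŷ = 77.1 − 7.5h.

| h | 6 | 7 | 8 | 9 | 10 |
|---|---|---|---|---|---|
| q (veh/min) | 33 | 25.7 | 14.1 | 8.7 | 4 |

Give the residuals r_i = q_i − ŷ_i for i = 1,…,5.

h=6: ŷ = 77.1 − 7.5·6 = 32.1; r = 33 − 32.1 = 0.9
h=7: ŷ = 77.1 − 7.5·7 = 24.6; r = 25.7 − 24.6 = 1.1
h=8: ŷ = 77.1 − 7.5·8 = 17.1; r = 14.1 − 17.1 = -3
h=9: ŷ = 77.1 − 7.5·9 = 9.6; r = 8.7 − 9.6 = -0.9
h=10: ŷ = 77.1 − 7.5·10 = 2.1; r = 4 − 2.1 = 1.9

0.9, 1.1, -3, -0.9, 1.9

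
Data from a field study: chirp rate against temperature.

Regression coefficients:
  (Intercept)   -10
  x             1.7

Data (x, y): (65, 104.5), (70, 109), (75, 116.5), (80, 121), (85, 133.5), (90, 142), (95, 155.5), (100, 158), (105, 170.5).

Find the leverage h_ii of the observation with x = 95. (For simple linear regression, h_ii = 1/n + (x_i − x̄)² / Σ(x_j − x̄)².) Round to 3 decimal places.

h = 0.178

x̄ = (65 + 70 + 75 + 80 + 85 + 90 + 95 + 100 + 105)/9 = 85
Σ(x − x̄)² = 400 + 225 + 100 + 25 + 0 + 25 + 100 + 225 + 400 = 1500
h = 1/9 + (10)²/1500 = 0.111111 + 0.0666667 = 0.178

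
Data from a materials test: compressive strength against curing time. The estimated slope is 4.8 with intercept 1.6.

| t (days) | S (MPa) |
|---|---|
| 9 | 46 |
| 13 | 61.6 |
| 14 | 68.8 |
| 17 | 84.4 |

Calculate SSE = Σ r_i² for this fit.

SSE = 8.64

t=9: Ŝ = 1.6 + 4.8·9 = 44.8; r = 46 − 44.8 = 1.2
t=13: Ŝ = 1.6 + 4.8·13 = 64; r = 61.6 − 64 = -2.4
t=14: Ŝ = 1.6 + 4.8·14 = 68.8; r = 68.8 − 68.8 = 0
t=17: Ŝ = 1.6 + 4.8·17 = 83.2; r = 84.4 − 83.2 = 1.2
SSE = 1.44 + 5.76 + 0 + 1.44 = 8.64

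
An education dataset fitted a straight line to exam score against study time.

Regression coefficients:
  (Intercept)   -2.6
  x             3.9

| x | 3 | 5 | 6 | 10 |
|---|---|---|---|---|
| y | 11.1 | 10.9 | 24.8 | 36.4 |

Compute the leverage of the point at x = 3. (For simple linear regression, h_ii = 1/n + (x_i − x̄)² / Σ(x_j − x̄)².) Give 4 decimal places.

x̄ = (3 + 5 + 6 + 10)/4 = 6
Σ(x − x̄)² = 9 + 1 + 0 + 16 = 26
h = 1/4 + (-3)²/26 = 0.25 + 0.346154 = 0.5962

h = 0.5962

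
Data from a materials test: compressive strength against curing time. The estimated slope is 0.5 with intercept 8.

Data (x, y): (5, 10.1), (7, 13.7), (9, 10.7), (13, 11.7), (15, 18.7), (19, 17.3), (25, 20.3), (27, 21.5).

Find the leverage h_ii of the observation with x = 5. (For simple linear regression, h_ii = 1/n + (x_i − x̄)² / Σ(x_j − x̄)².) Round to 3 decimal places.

x̄ = (5 + 7 + 9 + 13 + 15 + 19 + 25 + 27)/8 = 15
Σ(x − x̄)² = 100 + 64 + 36 + 4 + 0 + 16 + 100 + 144 = 464
h = 1/8 + (-10)²/464 = 0.125 + 0.215517 = 0.341

h = 0.341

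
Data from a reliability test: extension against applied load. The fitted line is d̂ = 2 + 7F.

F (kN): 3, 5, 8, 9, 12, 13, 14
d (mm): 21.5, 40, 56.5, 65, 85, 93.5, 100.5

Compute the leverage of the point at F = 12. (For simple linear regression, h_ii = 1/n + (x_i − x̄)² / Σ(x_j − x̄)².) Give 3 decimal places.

F̄ = (3 + 5 + 8 + 9 + 12 + 13 + 14)/7 = 9.14286
Σ(F − F̄)² = 37.7347 + 17.1633 + 1.30612 + 0.0204082 + 8.16327 + 14.8776 + 23.5918 = 102.857
h = 1/7 + (2.85714)²/102.857 = 0.142857 + 0.0793651 = 0.222

h = 0.222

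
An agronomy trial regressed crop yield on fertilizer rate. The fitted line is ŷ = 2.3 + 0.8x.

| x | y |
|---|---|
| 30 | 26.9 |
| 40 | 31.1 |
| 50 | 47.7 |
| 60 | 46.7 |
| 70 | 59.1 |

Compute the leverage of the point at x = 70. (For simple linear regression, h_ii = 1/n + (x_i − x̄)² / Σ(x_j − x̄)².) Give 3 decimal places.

x̄ = (30 + 40 + 50 + 60 + 70)/5 = 50
Σ(x − x̄)² = 400 + 100 + 0 + 100 + 400 = 1000
h = 1/5 + (20)²/1000 = 0.2 + 0.4 = 0.600

h = 0.600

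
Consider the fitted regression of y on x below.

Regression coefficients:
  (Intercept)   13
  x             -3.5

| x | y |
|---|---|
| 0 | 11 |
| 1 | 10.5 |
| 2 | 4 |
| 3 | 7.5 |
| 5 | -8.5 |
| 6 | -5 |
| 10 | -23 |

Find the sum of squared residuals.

SSE = 60

x=0: ŷ = 13 − 3.5·0 = 13; e = 11 − 13 = -2
x=1: ŷ = 13 − 3.5·1 = 9.5; e = 10.5 − 9.5 = 1
x=2: ŷ = 13 − 3.5·2 = 6; e = 4 − 6 = -2
x=3: ŷ = 13 − 3.5·3 = 2.5; e = 7.5 − 2.5 = 5
x=5: ŷ = 13 − 3.5·5 = -4.5; e = -8.5 − (-4.5) = -4
x=6: ŷ = 13 − 3.5·6 = -8; e = -5 − (-8) = 3
x=10: ŷ = 13 − 3.5·10 = -22; e = -23 − (-22) = -1
SSE = 4 + 1 + 4 + 25 + 16 + 9 + 1 = 60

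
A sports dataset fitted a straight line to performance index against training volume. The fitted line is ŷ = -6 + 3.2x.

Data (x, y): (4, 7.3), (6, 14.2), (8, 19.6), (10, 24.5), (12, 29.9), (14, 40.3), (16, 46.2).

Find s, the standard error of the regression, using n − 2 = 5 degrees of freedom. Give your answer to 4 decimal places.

s = 1.6125

x=4: ŷ = -6 + 3.2·4 = 6.8; e = 7.3 − 6.8 = 0.5
x=6: ŷ = -6 + 3.2·6 = 13.2; e = 14.2 − 13.2 = 1
x=8: ŷ = -6 + 3.2·8 = 19.6; e = 19.6 − 19.6 = 0
x=10: ŷ = -6 + 3.2·10 = 26; e = 24.5 − 26 = -1.5
x=12: ŷ = -6 + 3.2·12 = 32.4; e = 29.9 − 32.4 = -2.5
x=14: ŷ = -6 + 3.2·14 = 38.8; e = 40.3 − 38.8 = 1.5
x=16: ŷ = -6 + 3.2·16 = 45.2; e = 46.2 − 45.2 = 1
SSE = 0.25 + 1 + 0 + 2.25 + 6.25 + 2.25 + 1 = 13
s = √(13/5) = √2.6 ≈ 1.6125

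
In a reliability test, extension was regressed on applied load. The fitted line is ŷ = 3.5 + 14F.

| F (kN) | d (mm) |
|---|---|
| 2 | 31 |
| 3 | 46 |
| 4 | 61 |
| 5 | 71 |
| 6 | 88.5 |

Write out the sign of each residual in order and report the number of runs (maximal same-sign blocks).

F=2: ŷ = 3.5 + 14·2 = 31.5; r = 31 − 31.5 = -0.5
F=3: ŷ = 3.5 + 14·3 = 45.5; r = 46 − 45.5 = 0.5
F=4: ŷ = 3.5 + 14·4 = 59.5; r = 61 − 59.5 = 1.5
F=5: ŷ = 3.5 + 14·5 = 73.5; r = 71 − 73.5 = -2.5
F=6: ŷ = 3.5 + 14·6 = 87.5; r = 88.5 − 87.5 = 1
Signs: − + + − +
Runs: −×1, +×2, −×1, +×1 → 4

4 runs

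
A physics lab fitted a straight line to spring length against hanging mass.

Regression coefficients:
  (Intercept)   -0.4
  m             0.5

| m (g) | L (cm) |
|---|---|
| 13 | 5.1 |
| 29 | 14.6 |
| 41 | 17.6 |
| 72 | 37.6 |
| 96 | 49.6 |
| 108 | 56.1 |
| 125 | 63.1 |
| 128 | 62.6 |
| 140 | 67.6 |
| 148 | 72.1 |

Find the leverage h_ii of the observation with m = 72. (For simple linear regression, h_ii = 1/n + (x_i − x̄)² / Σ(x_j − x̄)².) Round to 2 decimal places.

m̄ = (13 + 29 + 41 + 72 + 96 + 108 + 125 + 128 + 140 + 148)/10 = 90
Σ(m − m̄)² = 5929 + 3721 + 2401 + 324 + 36 + 324 + 1225 + 1444 + 2500 + 3364 = 21268
h = 1/10 + (-18)²/21268 = 0.1 + 0.0152342 = 0.12

h = 0.12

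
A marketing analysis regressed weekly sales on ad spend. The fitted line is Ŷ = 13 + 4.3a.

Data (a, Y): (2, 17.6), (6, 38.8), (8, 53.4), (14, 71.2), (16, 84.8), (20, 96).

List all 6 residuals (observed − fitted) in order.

-4, 0, 6, -2, 3, -3

a=2: Ŷ = 13 + 4.3·2 = 21.6; e = 17.6 − 21.6 = -4
a=6: Ŷ = 13 + 4.3·6 = 38.8; e = 38.8 − 38.8 = 0
a=8: Ŷ = 13 + 4.3·8 = 47.4; e = 53.4 − 47.4 = 6
a=14: Ŷ = 13 + 4.3·14 = 73.2; e = 71.2 − 73.2 = -2
a=16: Ŷ = 13 + 4.3·16 = 81.8; e = 84.8 − 81.8 = 3
a=20: Ŷ = 13 + 4.3·20 = 99; e = 96 − 99 = -3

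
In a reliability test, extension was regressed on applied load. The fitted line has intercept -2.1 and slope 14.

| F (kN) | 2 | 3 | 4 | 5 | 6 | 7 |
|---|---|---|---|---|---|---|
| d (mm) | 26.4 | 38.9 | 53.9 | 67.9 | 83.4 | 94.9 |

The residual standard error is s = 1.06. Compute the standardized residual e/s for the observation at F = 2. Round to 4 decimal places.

0.4717

ŷ = -2.1 + 14·2 = 25.9
e = 26.4 − 25.9 = 0.5
e/s = 0.5 / 1.06 = 0.4717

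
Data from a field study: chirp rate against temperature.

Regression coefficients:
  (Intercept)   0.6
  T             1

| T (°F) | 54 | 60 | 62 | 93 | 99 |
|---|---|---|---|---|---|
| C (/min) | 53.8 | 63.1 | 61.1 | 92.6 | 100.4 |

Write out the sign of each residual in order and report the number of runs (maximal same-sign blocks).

T=54: ŷ = 0.6 + 54 = 54.6; r = 53.8 − 54.6 = -0.8
T=60: ŷ = 0.6 + 60 = 60.6; r = 63.1 − 60.6 = 2.5
T=62: ŷ = 0.6 + 62 = 62.6; r = 61.1 − 62.6 = -1.5
T=93: ŷ = 0.6 + 93 = 93.6; r = 92.6 − 93.6 = -1
T=99: ŷ = 0.6 + 99 = 99.6; r = 100.4 − 99.6 = 0.8
Signs: − + − − +
Runs: −×1, +×1, −×2, +×1 → 4

4 runs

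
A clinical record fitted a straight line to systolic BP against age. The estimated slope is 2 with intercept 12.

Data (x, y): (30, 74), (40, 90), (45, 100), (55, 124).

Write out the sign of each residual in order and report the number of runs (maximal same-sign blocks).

x=30: ŷ = 12 + 2·30 = 72; e = 74 − 72 = 2
x=40: ŷ = 12 + 2·40 = 92; e = 90 − 92 = -2
x=45: ŷ = 12 + 2·45 = 102; e = 100 − 102 = -2
x=55: ŷ = 12 + 2·55 = 122; e = 124 − 122 = 2
Signs: + − − +
Runs: +×1, −×2, +×1 → 3

3 runs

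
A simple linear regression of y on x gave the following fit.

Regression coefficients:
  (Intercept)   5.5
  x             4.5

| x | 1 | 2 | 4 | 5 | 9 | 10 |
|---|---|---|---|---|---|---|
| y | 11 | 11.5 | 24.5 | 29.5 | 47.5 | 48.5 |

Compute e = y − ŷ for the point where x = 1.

e = 1

ŷ = 5.5 + 4.5·1 = 10
e = 11 − 10 = 1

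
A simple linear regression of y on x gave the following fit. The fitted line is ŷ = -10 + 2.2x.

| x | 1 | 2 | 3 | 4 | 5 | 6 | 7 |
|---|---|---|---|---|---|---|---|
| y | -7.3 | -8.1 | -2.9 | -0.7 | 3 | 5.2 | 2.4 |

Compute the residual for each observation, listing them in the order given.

x=1: ŷ = -10 + 2.2·1 = -7.8; e = -7.3 − (-7.8) = 0.5
x=2: ŷ = -10 + 2.2·2 = -5.6; e = -8.1 − (-5.6) = -2.5
x=3: ŷ = -10 + 2.2·3 = -3.4; e = -2.9 − (-3.4) = 0.5
x=4: ŷ = -10 + 2.2·4 = -1.2; e = -0.7 − (-1.2) = 0.5
x=5: ŷ = -10 + 2.2·5 = 1; e = 3 − 1 = 2
x=6: ŷ = -10 + 2.2·6 = 3.2; e = 5.2 − 3.2 = 2
x=7: ŷ = -10 + 2.2·7 = 5.4; e = 2.4 − 5.4 = -3

0.5, -2.5, 0.5, 0.5, 2, 2, -3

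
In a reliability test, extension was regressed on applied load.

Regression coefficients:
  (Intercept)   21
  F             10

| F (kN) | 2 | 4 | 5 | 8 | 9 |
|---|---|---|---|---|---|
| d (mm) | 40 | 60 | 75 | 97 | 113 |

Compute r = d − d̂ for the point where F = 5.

r = 4

d̂ = 21 + 10·5 = 71
r = 75 − 71 = 4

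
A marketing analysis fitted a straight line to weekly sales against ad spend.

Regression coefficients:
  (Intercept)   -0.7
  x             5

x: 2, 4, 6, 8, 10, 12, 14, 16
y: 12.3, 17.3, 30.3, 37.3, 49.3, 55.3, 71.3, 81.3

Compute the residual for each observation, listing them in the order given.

3, -2, 1, -2, 0, -4, 2, 2

x=2: ŷ = -0.7 + 5·2 = 9.3; e = 12.3 − 9.3 = 3
x=4: ŷ = -0.7 + 5·4 = 19.3; e = 17.3 − 19.3 = -2
x=6: ŷ = -0.7 + 5·6 = 29.3; e = 30.3 − 29.3 = 1
x=8: ŷ = -0.7 + 5·8 = 39.3; e = 37.3 − 39.3 = -2
x=10: ŷ = -0.7 + 5·10 = 49.3; e = 49.3 − 49.3 = 0
x=12: ŷ = -0.7 + 5·12 = 59.3; e = 55.3 − 59.3 = -4
x=14: ŷ = -0.7 + 5·14 = 69.3; e = 71.3 − 69.3 = 2
x=16: ŷ = -0.7 + 5·16 = 79.3; e = 81.3 − 79.3 = 2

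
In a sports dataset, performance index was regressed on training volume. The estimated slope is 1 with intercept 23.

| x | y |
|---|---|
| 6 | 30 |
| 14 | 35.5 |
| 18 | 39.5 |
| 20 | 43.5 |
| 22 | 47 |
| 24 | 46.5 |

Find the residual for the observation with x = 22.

e = 2

ŷ = 23 + 22 = 45
e = 47 − 45 = 2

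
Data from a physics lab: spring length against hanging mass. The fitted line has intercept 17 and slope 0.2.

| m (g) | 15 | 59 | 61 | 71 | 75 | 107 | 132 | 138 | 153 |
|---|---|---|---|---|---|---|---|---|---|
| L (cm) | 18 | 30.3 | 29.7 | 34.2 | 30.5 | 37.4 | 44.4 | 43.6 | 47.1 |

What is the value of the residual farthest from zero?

e = 3

m=15: ŷ = 17 + 0.2·15 = 20; e = 18 − 20 = -2
m=59: ŷ = 17 + 0.2·59 = 28.8; e = 30.3 − 28.8 = 1.5
m=61: ŷ = 17 + 0.2·61 = 29.2; e = 29.7 − 29.2 = 0.5
m=71: ŷ = 17 + 0.2·71 = 31.2; e = 34.2 − 31.2 = 3
m=75: ŷ = 17 + 0.2·75 = 32; e = 30.5 − 32 = -1.5
m=107: ŷ = 17 + 0.2·107 = 38.4; e = 37.4 − 38.4 = -1
m=132: ŷ = 17 + 0.2·132 = 43.4; e = 44.4 − 43.4 = 1
m=138: ŷ = 17 + 0.2·138 = 44.6; e = 43.6 − 44.6 = -1
m=153: ŷ = 17 + 0.2·153 = 47.6; e = 47.1 − 47.6 = -0.5
Largest |e| is 3 at m = 71, residual 3.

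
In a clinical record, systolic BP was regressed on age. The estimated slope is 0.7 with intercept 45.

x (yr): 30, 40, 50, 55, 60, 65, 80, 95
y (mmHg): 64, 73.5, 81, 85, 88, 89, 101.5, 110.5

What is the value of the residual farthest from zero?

x=30: ŷ = 45 + 0.7·30 = 66; e = 64 − 66 = -2
x=40: ŷ = 45 + 0.7·40 = 73; e = 73.5 − 73 = 0.5
x=50: ŷ = 45 + 0.7·50 = 80; e = 81 − 80 = 1
x=55: ŷ = 45 + 0.7·55 = 83.5; e = 85 − 83.5 = 1.5
x=60: ŷ = 45 + 0.7·60 = 87; e = 88 − 87 = 1
x=65: ŷ = 45 + 0.7·65 = 90.5; e = 89 − 90.5 = -1.5
x=80: ŷ = 45 + 0.7·80 = 101; e = 101.5 − 101 = 0.5
x=95: ŷ = 45 + 0.7·95 = 111.5; e = 110.5 − 111.5 = -1
Largest |e| is 2 at x = 30, residual -2.

e = -2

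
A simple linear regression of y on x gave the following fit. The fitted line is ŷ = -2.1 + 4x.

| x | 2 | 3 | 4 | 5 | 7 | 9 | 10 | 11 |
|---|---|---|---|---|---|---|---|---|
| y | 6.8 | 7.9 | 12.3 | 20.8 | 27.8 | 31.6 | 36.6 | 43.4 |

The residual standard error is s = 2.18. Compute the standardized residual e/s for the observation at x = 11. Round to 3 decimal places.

ŷ = -2.1 + 4·11 = 41.9
e = 43.4 − 41.9 = 1.5
e/s = 1.5 / 2.18 = 0.688

0.688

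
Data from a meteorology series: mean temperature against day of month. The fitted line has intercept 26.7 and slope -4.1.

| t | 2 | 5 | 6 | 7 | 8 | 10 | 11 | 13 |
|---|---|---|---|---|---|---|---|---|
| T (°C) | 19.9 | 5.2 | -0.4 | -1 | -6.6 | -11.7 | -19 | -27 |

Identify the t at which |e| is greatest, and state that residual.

t = 10, e = 2.6

t=2: T̂ = 26.7 − 4.1·2 = 18.5; e = 19.9 − 18.5 = 1.4
t=5: T̂ = 26.7 − 4.1·5 = 6.2; e = 5.2 − 6.2 = -1
t=6: T̂ = 26.7 − 4.1·6 = 2.1; e = -0.4 − 2.1 = -2.5
t=7: T̂ = 26.7 − 4.1·7 = -2; e = -1 − (-2) = 1
t=8: T̂ = 26.7 − 4.1·8 = -6.1; e = -6.6 − (-6.1) = -0.5
t=10: T̂ = 26.7 − 4.1·10 = -14.3; e = -11.7 − (-14.3) = 2.6
t=11: T̂ = 26.7 − 4.1·11 = -18.4; e = -19 − (-18.4) = -0.6
t=13: T̂ = 26.7 − 4.1·13 = -26.6; e = -27 − (-26.6) = -0.4
Largest |e| is 2.6 at t = 10, residual 2.6.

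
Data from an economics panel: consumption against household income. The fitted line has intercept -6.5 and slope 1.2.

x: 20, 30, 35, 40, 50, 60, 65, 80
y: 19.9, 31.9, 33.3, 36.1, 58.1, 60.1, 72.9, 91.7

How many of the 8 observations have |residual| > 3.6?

3

x=20: ŷ = -6.5 + 1.2·20 = 17.5; e = 19.9 − 17.5 = 2.4
x=30: ŷ = -6.5 + 1.2·30 = 29.5; e = 31.9 − 29.5 = 2.4
x=35: ŷ = -6.5 + 1.2·35 = 35.5; e = 33.3 − 35.5 = -2.2
x=40: ŷ = -6.5 + 1.2·40 = 41.5; e = 36.1 − 41.5 = -5.4
x=50: ŷ = -6.5 + 1.2·50 = 53.5; e = 58.1 − 53.5 = 4.6
x=60: ŷ = -6.5 + 1.2·60 = 65.5; e = 60.1 − 65.5 = -5.4
x=65: ŷ = -6.5 + 1.2·65 = 71.5; e = 72.9 − 71.5 = 1.4
x=80: ŷ = -6.5 + 1.2·80 = 89.5; e = 91.7 − 89.5 = 2.2
|e| > 3.6: x=40 (|e|=5.4), x=50 (|e|=4.6), x=60 (|e|=5.4) → 3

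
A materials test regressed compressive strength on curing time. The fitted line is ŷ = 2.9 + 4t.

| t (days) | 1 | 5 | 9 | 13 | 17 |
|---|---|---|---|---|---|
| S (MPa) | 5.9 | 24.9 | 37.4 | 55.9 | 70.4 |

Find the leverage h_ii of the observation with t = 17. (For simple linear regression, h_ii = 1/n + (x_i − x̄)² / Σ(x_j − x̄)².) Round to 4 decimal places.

t̄ = (1 + 5 + 9 + 13 + 17)/5 = 9
Σ(t − t̄)² = 64 + 16 + 0 + 16 + 64 = 160
h = 1/5 + (8)²/160 = 0.2 + 0.4 = 0.6000

h = 0.6000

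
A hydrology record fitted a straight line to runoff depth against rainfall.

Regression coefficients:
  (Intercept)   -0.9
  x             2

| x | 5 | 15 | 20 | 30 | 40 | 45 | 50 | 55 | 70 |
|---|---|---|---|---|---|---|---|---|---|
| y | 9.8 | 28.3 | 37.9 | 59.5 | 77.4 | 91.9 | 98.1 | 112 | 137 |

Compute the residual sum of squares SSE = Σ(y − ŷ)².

SSE = 27.28

x=5: ŷ = -0.9 + 2·5 = 9.1; e = 9.8 − 9.1 = 0.7
x=15: ŷ = -0.9 + 2·15 = 29.1; e = 28.3 − 29.1 = -0.8
x=20: ŷ = -0.9 + 2·20 = 39.1; e = 37.9 − 39.1 = -1.2
x=30: ŷ = -0.9 + 2·30 = 59.1; e = 59.5 − 59.1 = 0.4
x=40: ŷ = -0.9 + 2·40 = 79.1; e = 77.4 − 79.1 = -1.7
x=45: ŷ = -0.9 + 2·45 = 89.1; e = 91.9 − 89.1 = 2.8
x=50: ŷ = -0.9 + 2·50 = 99.1; e = 98.1 − 99.1 = -1
x=55: ŷ = -0.9 + 2·55 = 109.1; e = 112 − 109.1 = 2.9
x=70: ŷ = -0.9 + 2·70 = 139.1; e = 137 − 139.1 = -2.1
SSE = 0.49 + 0.64 + 1.44 + 0.16 + 2.89 + 7.84 + 1 + 8.41 + 4.41 = 27.28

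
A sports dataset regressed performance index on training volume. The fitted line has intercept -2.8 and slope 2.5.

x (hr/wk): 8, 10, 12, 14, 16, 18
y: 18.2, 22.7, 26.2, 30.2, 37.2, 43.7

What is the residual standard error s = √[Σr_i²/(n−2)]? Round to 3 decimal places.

x=8: ŷ = -2.8 + 2.5·8 = 17.2; r = 18.2 − 17.2 = 1
x=10: ŷ = -2.8 + 2.5·10 = 22.2; r = 22.7 − 22.2 = 0.5
x=12: ŷ = -2.8 + 2.5·12 = 27.2; r = 26.2 − 27.2 = -1
x=14: ŷ = -2.8 + 2.5·14 = 32.2; r = 30.2 − 32.2 = -2
x=16: ŷ = -2.8 + 2.5·16 = 37.2; r = 37.2 − 37.2 = 0
x=18: ŷ = -2.8 + 2.5·18 = 42.2; r = 43.7 − 42.2 = 1.5
SSE = 1 + 0.25 + 1 + 4 + 0 + 2.25 = 8.5
s = √(8.5/4) = √2.125 ≈ 1.458

s = 1.458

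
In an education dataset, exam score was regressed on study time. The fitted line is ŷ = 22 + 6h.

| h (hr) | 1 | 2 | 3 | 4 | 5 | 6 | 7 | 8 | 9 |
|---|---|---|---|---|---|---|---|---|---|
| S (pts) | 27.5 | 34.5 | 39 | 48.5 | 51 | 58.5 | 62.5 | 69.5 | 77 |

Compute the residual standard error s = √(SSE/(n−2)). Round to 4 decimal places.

h=1: ŷ = 22 + 6·1 = 28; e = 27.5 − 28 = -0.5
h=2: ŷ = 22 + 6·2 = 34; e = 34.5 − 34 = 0.5
h=3: ŷ = 22 + 6·3 = 40; e = 39 − 40 = -1
h=4: ŷ = 22 + 6·4 = 46; e = 48.5 − 46 = 2.5
h=5: ŷ = 22 + 6·5 = 52; e = 51 − 52 = -1
h=6: ŷ = 22 + 6·6 = 58; e = 58.5 − 58 = 0.5
h=7: ŷ = 22 + 6·7 = 64; e = 62.5 − 64 = -1.5
h=8: ŷ = 22 + 6·8 = 70; e = 69.5 − 70 = -0.5
h=9: ŷ = 22 + 6·9 = 76; e = 77 − 76 = 1
SSE = 0.25 + 0.25 + 1 + 6.25 + 1 + 0.25 + 2.25 + 0.25 + 1 = 12.5
s = √(12.5/7) = √1.78571 ≈ 1.3363

s = 1.3363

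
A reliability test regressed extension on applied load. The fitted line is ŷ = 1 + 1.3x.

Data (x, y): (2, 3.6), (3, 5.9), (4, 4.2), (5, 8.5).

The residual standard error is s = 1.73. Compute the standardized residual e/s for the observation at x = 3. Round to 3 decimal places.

ŷ = 1 + 1.3·3 = 4.9
e = 5.9 − 4.9 = 1
e/s = 1 / 1.73 = 0.578

0.578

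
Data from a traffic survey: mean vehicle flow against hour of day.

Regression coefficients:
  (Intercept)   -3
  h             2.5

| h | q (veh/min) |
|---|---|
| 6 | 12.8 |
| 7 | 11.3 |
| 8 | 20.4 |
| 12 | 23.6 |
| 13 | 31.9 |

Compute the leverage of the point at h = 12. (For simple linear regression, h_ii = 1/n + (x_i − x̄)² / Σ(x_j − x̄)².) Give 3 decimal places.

h = 0.402

h̄ = (6 + 7 + 8 + 12 + 13)/5 = 9.2
Σ(h − h̄)² = 10.24 + 4.84 + 1.44 + 7.84 + 14.44 = 38.8
h = 1/5 + (2.8)²/38.8 = 0.2 + 0.202062 = 0.402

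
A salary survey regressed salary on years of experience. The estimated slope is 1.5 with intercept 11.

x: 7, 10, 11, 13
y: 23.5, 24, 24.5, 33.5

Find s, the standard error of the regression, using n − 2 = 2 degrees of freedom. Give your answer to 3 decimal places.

s = 3.606

x=7: ŷ = 11 + 1.5·7 = 21.5; e = 23.5 − 21.5 = 2
x=10: ŷ = 11 + 1.5·10 = 26; e = 24 − 26 = -2
x=11: ŷ = 11 + 1.5·11 = 27.5; e = 24.5 − 27.5 = -3
x=13: ŷ = 11 + 1.5·13 = 30.5; e = 33.5 − 30.5 = 3
SSE = 4 + 4 + 9 + 9 = 26
s = √(26/2) = √13 ≈ 3.606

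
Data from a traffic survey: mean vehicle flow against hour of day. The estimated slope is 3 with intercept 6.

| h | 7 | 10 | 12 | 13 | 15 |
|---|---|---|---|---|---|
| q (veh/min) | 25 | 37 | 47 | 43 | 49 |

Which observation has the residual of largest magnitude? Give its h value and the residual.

h = 12, e = 5

h=7: ŷ = 6 + 3·7 = 27; e = 25 − 27 = -2
h=10: ŷ = 6 + 3·10 = 36; e = 37 − 36 = 1
h=12: ŷ = 6 + 3·12 = 42; e = 47 − 42 = 5
h=13: ŷ = 6 + 3·13 = 45; e = 43 − 45 = -2
h=15: ŷ = 6 + 3·15 = 51; e = 49 − 51 = -2
Largest |e| is 5 at h = 12, residual 5.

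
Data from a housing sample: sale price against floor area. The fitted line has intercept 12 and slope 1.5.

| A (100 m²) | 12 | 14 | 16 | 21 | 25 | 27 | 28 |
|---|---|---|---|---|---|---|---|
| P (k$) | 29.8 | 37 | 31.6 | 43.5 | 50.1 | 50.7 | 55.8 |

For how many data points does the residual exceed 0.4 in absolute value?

5

A=12: ŷ = 12 + 1.5·12 = 30; r = 29.8 − 30 = -0.2
A=14: ŷ = 12 + 1.5·14 = 33; r = 37 − 33 = 4
A=16: ŷ = 12 + 1.5·16 = 36; r = 31.6 − 36 = -4.4
A=21: ŷ = 12 + 1.5·21 = 43.5; r = 43.5 − 43.5 = 0
A=25: ŷ = 12 + 1.5·25 = 49.5; r = 50.1 − 49.5 = 0.6
A=27: ŷ = 12 + 1.5·27 = 52.5; r = 50.7 − 52.5 = -1.8
A=28: ŷ = 12 + 1.5·28 = 54; r = 55.8 − 54 = 1.8
|r| > 0.4: A=14 (|r|=4), A=16 (|r|=4.4), A=25 (|r|=0.6), A=27 (|r|=1.8), A=28 (|r|=1.8) → 5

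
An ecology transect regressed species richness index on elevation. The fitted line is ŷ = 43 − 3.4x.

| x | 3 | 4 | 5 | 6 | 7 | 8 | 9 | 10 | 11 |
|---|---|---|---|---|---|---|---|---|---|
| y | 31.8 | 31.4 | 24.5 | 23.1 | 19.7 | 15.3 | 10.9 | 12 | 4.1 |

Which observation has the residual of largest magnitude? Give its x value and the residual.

x=3: ŷ = 43 − 3.4·3 = 32.8; e = 31.8 − 32.8 = -1
x=4: ŷ = 43 − 3.4·4 = 29.4; e = 31.4 − 29.4 = 2
x=5: ŷ = 43 − 3.4·5 = 26; e = 24.5 − 26 = -1.5
x=6: ŷ = 43 − 3.4·6 = 22.6; e = 23.1 − 22.6 = 0.5
x=7: ŷ = 43 − 3.4·7 = 19.2; e = 19.7 − 19.2 = 0.5
x=8: ŷ = 43 − 3.4·8 = 15.8; e = 15.3 − 15.8 = -0.5
x=9: ŷ = 43 − 3.4·9 = 12.4; e = 10.9 − 12.4 = -1.5
x=10: ŷ = 43 − 3.4·10 = 9; e = 12 − 9 = 3
x=11: ŷ = 43 − 3.4·11 = 5.6; e = 4.1 − 5.6 = -1.5
Largest |e| is 3 at x = 10, residual 3.

x = 10, e = 3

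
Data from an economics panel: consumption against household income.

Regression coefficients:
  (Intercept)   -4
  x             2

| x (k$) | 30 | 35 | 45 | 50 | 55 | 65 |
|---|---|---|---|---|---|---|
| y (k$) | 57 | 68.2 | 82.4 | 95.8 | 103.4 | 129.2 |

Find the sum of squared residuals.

SSE = 35.84

x=30: ŷ = -4 + 2·30 = 56; r = 57 − 56 = 1
x=35: ŷ = -4 + 2·35 = 66; r = 68.2 − 66 = 2.2
x=45: ŷ = -4 + 2·45 = 86; r = 82.4 − 86 = -3.6
x=50: ŷ = -4 + 2·50 = 96; r = 95.8 − 96 = -0.2
x=55: ŷ = -4 + 2·55 = 106; r = 103.4 − 106 = -2.6
x=65: ŷ = -4 + 2·65 = 126; r = 129.2 − 126 = 3.2
SSE = 1 + 4.84 + 12.96 + 0.04 + 6.76 + 10.24 = 35.84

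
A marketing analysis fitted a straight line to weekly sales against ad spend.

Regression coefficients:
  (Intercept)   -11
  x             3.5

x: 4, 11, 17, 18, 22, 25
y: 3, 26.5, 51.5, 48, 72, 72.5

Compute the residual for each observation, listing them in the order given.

0, -1, 3, -4, 6, -4

x=4: ŷ = -11 + 3.5·4 = 3; r = 3 − 3 = 0
x=11: ŷ = -11 + 3.5·11 = 27.5; r = 26.5 − 27.5 = -1
x=17: ŷ = -11 + 3.5·17 = 48.5; r = 51.5 − 48.5 = 3
x=18: ŷ = -11 + 3.5·18 = 52; r = 48 − 52 = -4
x=22: ŷ = -11 + 3.5·22 = 66; r = 72 − 66 = 6
x=25: ŷ = -11 + 3.5·25 = 76.5; r = 72.5 − 76.5 = -4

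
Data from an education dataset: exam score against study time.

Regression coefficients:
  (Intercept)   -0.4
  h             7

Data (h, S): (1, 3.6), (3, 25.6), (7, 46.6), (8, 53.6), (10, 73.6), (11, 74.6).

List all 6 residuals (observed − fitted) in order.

-3, 5, -2, -2, 4, -2

h=1: Ŝ = -0.4 + 7·1 = 6.6; e = 3.6 − 6.6 = -3
h=3: Ŝ = -0.4 + 7·3 = 20.6; e = 25.6 − 20.6 = 5
h=7: Ŝ = -0.4 + 7·7 = 48.6; e = 46.6 − 48.6 = -2
h=8: Ŝ = -0.4 + 7·8 = 55.6; e = 53.6 − 55.6 = -2
h=10: Ŝ = -0.4 + 7·10 = 69.6; e = 73.6 − 69.6 = 4
h=11: Ŝ = -0.4 + 7·11 = 76.6; e = 74.6 − 76.6 = -2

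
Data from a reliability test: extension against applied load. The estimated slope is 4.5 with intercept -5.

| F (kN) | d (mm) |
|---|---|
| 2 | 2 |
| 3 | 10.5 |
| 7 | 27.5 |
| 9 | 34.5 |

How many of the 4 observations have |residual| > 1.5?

2

F=2: ŷ = -5 + 4.5·2 = 4; e = 2 − 4 = -2
F=3: ŷ = -5 + 4.5·3 = 8.5; e = 10.5 − 8.5 = 2
F=7: ŷ = -5 + 4.5·7 = 26.5; e = 27.5 − 26.5 = 1
F=9: ŷ = -5 + 4.5·9 = 35.5; e = 34.5 − 35.5 = -1
|e| > 1.5: F=2 (|e|=2), F=3 (|e|=2) → 2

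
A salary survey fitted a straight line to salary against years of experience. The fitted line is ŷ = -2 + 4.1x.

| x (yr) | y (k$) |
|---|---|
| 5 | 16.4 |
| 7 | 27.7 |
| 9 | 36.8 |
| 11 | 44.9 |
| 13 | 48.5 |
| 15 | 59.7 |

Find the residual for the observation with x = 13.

e = -2.8

ŷ = -2 + 4.1·13 = 51.3
e = 48.5 − 51.3 = -2.8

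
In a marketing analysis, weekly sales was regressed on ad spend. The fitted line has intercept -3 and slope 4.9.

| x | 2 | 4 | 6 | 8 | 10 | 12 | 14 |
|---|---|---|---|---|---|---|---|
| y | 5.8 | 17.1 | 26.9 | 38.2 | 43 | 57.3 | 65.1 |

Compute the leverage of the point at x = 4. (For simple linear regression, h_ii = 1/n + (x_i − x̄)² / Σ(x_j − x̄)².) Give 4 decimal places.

h = 0.2857

x̄ = (2 + 4 + 6 + 8 + 10 + 12 + 14)/7 = 8
Σ(x − x̄)² = 36 + 16 + 4 + 0 + 4 + 16 + 36 = 112
h = 1/7 + (-4)²/112 = 0.142857 + 0.142857 = 0.2857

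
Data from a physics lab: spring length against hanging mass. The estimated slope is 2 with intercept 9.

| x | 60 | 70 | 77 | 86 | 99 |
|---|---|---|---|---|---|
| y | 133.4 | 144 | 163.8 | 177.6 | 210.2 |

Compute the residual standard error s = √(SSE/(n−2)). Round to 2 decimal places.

x=60: ŷ = 9 + 2·60 = 129; e = 133.4 − 129 = 4.4
x=70: ŷ = 9 + 2·70 = 149; e = 144 − 149 = -5
x=77: ŷ = 9 + 2·77 = 163; e = 163.8 − 163 = 0.8
x=86: ŷ = 9 + 2·86 = 181; e = 177.6 − 181 = -3.4
x=99: ŷ = 9 + 2·99 = 207; e = 210.2 − 207 = 3.2
SSE = 19.36 + 25 + 0.64 + 11.56 + 10.24 = 66.8
s = √(66.8/3) = √22.2667 ≈ 4.72

s = 4.72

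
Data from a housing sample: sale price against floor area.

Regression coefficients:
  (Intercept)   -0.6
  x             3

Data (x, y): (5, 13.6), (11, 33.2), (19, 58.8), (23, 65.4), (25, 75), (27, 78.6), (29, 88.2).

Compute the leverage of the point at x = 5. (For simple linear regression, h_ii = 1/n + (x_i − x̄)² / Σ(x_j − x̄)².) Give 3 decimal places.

h = 0.612

x̄ = (5 + 11 + 19 + 23 + 25 + 27 + 29)/7 = 19.8571
Σ(x − x̄)² = 220.735 + 78.449 + 0.734694 + 9.87755 + 26.449 + 51.0204 + 83.5918 = 470.857
h = 1/7 + (-14.8571)²/470.857 = 0.142857 + 0.468793 = 0.612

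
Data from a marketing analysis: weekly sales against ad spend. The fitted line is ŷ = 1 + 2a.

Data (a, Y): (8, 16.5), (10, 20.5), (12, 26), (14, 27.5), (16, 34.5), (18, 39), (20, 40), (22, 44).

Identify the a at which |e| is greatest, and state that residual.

a = 18, e = 2

a=8: ŷ = 1 + 2·8 = 17; e = 16.5 − 17 = -0.5
a=10: ŷ = 1 + 2·10 = 21; e = 20.5 − 21 = -0.5
a=12: ŷ = 1 + 2·12 = 25; e = 26 − 25 = 1
a=14: ŷ = 1 + 2·14 = 29; e = 27.5 − 29 = -1.5
a=16: ŷ = 1 + 2·16 = 33; e = 34.5 − 33 = 1.5
a=18: ŷ = 1 + 2·18 = 37; e = 39 − 37 = 2
a=20: ŷ = 1 + 2·20 = 41; e = 40 − 41 = -1
a=22: ŷ = 1 + 2·22 = 45; e = 44 − 45 = -1
Largest |e| is 2 at a = 18, residual 2.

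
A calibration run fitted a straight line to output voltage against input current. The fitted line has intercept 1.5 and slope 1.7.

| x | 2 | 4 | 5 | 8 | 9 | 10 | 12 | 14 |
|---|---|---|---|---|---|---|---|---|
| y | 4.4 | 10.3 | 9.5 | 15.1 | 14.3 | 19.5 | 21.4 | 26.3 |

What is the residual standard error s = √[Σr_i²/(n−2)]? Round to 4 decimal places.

s = 1.4720

x=2: ŷ = 1.5 + 1.7·2 = 4.9; r = 4.4 − 4.9 = -0.5
x=4: ŷ = 1.5 + 1.7·4 = 8.3; r = 10.3 − 8.3 = 2
x=5: ŷ = 1.5 + 1.7·5 = 10; r = 9.5 − 10 = -0.5
x=8: ŷ = 1.5 + 1.7·8 = 15.1; r = 15.1 − 15.1 = 0
x=9: ŷ = 1.5 + 1.7·9 = 16.8; r = 14.3 − 16.8 = -2.5
x=10: ŷ = 1.5 + 1.7·10 = 18.5; r = 19.5 − 18.5 = 1
x=12: ŷ = 1.5 + 1.7·12 = 21.9; r = 21.4 − 21.9 = -0.5
x=14: ŷ = 1.5 + 1.7·14 = 25.3; r = 26.3 − 25.3 = 1
SSE = 0.25 + 4 + 0.25 + 0 + 6.25 + 1 + 0.25 + 1 = 13
s = √(13/6) = √2.16667 ≈ 1.4720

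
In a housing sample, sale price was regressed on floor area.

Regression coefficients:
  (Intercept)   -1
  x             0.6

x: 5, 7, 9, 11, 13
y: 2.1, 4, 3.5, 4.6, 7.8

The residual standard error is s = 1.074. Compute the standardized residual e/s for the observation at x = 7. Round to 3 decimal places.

0.745

ŷ = -1 + 0.6·7 = 3.2
e = 4 − 3.2 = 0.8
e/s = 0.8 / 1.074 = 0.745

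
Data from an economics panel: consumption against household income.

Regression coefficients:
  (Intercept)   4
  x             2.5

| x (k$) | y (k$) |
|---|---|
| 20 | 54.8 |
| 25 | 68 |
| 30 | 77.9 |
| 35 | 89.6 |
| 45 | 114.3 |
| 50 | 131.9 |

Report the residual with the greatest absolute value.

x=20: ŷ = 4 + 2.5·20 = 54; e = 54.8 − 54 = 0.8
x=25: ŷ = 4 + 2.5·25 = 66.5; e = 68 − 66.5 = 1.5
x=30: ŷ = 4 + 2.5·30 = 79; e = 77.9 − 79 = -1.1
x=35: ŷ = 4 + 2.5·35 = 91.5; e = 89.6 − 91.5 = -1.9
x=45: ŷ = 4 + 2.5·45 = 116.5; e = 114.3 − 116.5 = -2.2
x=50: ŷ = 4 + 2.5·50 = 129; e = 131.9 − 129 = 2.9
Largest |e| is 2.9 at x = 50, residual 2.9.

e = 2.9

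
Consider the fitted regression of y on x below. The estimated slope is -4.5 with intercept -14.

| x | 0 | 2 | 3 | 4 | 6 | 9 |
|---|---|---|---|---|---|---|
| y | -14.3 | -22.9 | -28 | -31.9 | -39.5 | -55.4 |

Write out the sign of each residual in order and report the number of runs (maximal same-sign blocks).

5 runs

x=0: ŷ = -14 − 4.5·0 = -14; e = -14.3 − (-14) = -0.3
x=2: ŷ = -14 − 4.5·2 = -23; e = -22.9 − (-23) = 0.1
x=3: ŷ = -14 − 4.5·3 = -27.5; e = -28 − (-27.5) = -0.5
x=4: ŷ = -14 − 4.5·4 = -32; e = -31.9 − (-32) = 0.1
x=6: ŷ = -14 − 4.5·6 = -41; e = -39.5 − (-41) = 1.5
x=9: ŷ = -14 − 4.5·9 = -54.5; e = -55.4 − (-54.5) = -0.9
Signs: − + − + + −
Runs: −×1, +×1, −×1, +×2, −×1 → 5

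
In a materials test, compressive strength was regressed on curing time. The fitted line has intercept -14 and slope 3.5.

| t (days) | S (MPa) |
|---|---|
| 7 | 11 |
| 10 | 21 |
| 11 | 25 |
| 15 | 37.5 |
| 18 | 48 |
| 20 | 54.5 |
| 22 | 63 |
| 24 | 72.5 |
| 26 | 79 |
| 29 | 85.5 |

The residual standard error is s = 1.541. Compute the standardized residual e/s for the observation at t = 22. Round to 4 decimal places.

0.0000

ŷ = -14 + 3.5·22 = 63
e = 63 − 63 = 0
e/s = 0 / 1.541 = 0.0000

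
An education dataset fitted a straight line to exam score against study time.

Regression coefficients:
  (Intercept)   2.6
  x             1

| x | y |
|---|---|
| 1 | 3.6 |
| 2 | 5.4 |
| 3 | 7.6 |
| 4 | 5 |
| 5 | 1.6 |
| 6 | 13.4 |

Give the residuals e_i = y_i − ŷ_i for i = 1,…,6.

0, 0.8, 2, -1.6, -6, 4.8

x=1: ŷ = 2.6 + 1 = 3.6; e = 3.6 − 3.6 = 0
x=2: ŷ = 2.6 + 2 = 4.6; e = 5.4 − 4.6 = 0.8
x=3: ŷ = 2.6 + 3 = 5.6; e = 7.6 − 5.6 = 2
x=4: ŷ = 2.6 + 4 = 6.6; e = 5 − 6.6 = -1.6
x=5: ŷ = 2.6 + 5 = 7.6; e = 1.6 − 7.6 = -6
x=6: ŷ = 2.6 + 6 = 8.6; e = 13.4 − 8.6 = 4.8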